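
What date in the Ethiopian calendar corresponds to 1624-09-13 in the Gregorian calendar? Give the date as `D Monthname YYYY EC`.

6 Meskerem 1617 EC

Julian Day Number of the source date = 2314470.
Converting JDN 2314470 to the Ethiopian calendar gives 6 Meskerem 1617 EC.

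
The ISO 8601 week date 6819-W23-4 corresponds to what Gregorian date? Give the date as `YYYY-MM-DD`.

6819-06-06

ISO week 1 of 6819 is the week containing the first Thursday of 6819.
Week 23, day 4 (Thursday) lands on 6819-06-06.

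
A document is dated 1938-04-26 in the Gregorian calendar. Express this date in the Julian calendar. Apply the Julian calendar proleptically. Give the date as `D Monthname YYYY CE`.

At this point the Julian calendar is 13 days behind the Gregorian.
26 April 1938 Gregorian − 13 days → 13 April 1938 Julian.

13 April 1938 CE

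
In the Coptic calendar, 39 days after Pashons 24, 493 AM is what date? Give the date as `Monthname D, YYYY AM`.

Counting 39 days forward from JDN 2004996 reaches JDN 2005035, which is Epip 3, 493 AM.

Epip 3, 493 AM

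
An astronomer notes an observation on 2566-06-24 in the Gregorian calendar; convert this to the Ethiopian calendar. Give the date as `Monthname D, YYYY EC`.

Sene 13, 2558 EC

Both dates share Julian Day Number 2658447; in the Ethiopian calendar that is 13 Sene 2558 EC.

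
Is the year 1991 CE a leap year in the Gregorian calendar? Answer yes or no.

1991 is not divisible by 4, so it is a common year.

no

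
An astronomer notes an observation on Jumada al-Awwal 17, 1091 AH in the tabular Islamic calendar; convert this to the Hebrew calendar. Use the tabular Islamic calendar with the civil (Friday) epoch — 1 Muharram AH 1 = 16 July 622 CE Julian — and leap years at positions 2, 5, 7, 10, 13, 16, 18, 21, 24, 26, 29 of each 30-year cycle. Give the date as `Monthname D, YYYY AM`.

Sivan 18, 5440 AM

Both dates share Julian Day Number 2334834; in the Hebrew calendar that is 18 Sivan 5440 AM.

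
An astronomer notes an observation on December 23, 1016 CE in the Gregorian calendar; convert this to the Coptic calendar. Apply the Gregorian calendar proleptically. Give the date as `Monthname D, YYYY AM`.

Koiak 21, 733 AM

Both dates share Julian Day Number 2092503; in the Coptic calendar that is 21 Koiak 733 AM.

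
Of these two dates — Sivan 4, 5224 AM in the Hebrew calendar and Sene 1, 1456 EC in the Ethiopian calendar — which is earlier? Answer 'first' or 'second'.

first

The two dates have Julian Day Numbers 2255915 and 2255930 respectively.
Since 2255915 < 2255930, the first date comes first.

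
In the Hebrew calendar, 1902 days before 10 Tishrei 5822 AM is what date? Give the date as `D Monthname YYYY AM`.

26 Tammuz 5816 AM

Counting 1902 days back from JDN 2474092 reaches JDN 2472190, which is 26 Tammuz 5816 AM.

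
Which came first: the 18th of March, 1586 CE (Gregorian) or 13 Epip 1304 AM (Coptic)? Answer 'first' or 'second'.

Converting both to JDN: 2300411 vs 2301263; the smaller is the first.

first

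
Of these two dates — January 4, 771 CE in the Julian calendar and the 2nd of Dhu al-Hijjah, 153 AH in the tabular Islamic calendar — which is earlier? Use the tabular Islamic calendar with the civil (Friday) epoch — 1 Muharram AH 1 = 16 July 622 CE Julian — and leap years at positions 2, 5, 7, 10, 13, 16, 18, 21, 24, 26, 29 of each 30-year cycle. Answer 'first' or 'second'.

second

The two dates have Julian Day Numbers 2002669 and 2002630 respectively.
Since 2002630 < 2002669, the second date comes first.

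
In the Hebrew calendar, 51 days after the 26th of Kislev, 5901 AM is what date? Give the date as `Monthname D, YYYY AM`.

Shevat 18, 5901 AM

Counting 51 days forward from JDN 2503019 reaches JDN 2503070, which is Shevat 18, 5901 AM.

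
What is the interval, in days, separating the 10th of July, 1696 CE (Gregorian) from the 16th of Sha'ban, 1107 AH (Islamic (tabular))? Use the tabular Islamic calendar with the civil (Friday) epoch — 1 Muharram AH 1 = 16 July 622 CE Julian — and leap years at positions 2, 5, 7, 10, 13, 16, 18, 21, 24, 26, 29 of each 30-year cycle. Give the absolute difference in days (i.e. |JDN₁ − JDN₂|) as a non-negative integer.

JDN of the first date = 2340703.
JDN of the second date = 2340592.
|2340592 − 2340703| = 111.

111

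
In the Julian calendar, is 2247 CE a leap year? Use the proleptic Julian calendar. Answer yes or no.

no

2247 mod 4 = 3, so it is a common year in the Julian calendar.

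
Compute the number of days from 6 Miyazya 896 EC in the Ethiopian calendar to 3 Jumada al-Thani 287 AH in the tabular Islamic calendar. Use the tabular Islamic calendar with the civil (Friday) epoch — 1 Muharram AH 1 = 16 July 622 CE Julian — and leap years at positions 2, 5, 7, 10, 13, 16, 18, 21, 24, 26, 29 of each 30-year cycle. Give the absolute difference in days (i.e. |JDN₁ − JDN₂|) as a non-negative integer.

First date → JDN 2051335; second date → JDN 2049939.
The interval is |2051335 − 2049939| = 1396 days.

1396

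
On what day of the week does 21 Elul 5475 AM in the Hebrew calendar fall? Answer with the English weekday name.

Thursday

This is JDN 2347712 (19 September 1715 Gregorian).
JDN 2347712 mod 7 = 3, and JDN 0 was a Monday, so this is a Thursday.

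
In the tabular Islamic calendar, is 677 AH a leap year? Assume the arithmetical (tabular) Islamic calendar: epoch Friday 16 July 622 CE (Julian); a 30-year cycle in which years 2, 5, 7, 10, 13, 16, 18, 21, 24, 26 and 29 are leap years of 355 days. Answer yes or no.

Year 677 AH is year 17 of its 30-year cycle; leap positions are 2, 5, 7, 10, 13, 16, 18, 21, 24, 26, 29, so it is a common year (354 days).

no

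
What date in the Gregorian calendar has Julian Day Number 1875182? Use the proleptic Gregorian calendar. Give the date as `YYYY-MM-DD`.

0421-12-21

JDN 2451545 is 1 Jan 2000; 1875182 is −576363 days from there.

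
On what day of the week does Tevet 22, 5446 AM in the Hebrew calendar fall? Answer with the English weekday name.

Equivalently 18 January 1686 Gregorian, JDN 2336877.
JDN 2336877 mod 7 = 4, and JDN 0 was a Monday, so this is a Friday.

Friday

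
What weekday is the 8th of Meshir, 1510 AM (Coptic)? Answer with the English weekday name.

Thursday

This is JDN 2376349 (13 February 1794 Gregorian).
JDN 2376349 mod 7 = 3, and JDN 0 was a Monday, so this is a Thursday.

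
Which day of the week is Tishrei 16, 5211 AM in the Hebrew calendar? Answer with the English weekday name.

Tuesday

In the proleptic Gregorian calendar this is 1 October 1450 (JDN 2250935).
Since JDN mod 7 = 1 (0 = Monday), the day is Tuesday.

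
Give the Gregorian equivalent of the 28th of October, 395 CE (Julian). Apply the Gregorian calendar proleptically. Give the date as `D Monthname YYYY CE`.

29 October 395 CE

For dates in this range the Gregorian date is 1 day ahead of the Julian.
28 October 395 Julian + 1 day → 29 October 395 Gregorian.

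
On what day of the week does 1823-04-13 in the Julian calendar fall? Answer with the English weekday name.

This is JDN 2387011 (25 April 1823 Gregorian).
JDN 2387011 mod 7 = 4, and JDN 0 was a Monday, so this is a Friday.

Friday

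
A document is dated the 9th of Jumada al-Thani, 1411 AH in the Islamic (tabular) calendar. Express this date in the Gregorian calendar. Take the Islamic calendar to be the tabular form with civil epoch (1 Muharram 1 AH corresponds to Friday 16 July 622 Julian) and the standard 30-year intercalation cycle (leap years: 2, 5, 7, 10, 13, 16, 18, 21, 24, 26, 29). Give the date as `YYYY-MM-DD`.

1990-12-27

Both dates share Julian Day Number 2448253; in the Gregorian calendar that is 27 December 1990 CE.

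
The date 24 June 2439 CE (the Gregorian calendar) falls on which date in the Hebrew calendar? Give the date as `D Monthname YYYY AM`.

Both dates share Julian Day Number 2612061; in the Hebrew calendar that is 11 Tammuz 6199 AM.

11 Tammuz 6199 AM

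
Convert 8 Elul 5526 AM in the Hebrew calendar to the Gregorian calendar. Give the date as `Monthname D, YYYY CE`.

August 13, 1766 CE

Julian Day Number of the source date = 2366303.
Converting JDN 2366303 to the Gregorian calendar gives 13 August 1766 CE.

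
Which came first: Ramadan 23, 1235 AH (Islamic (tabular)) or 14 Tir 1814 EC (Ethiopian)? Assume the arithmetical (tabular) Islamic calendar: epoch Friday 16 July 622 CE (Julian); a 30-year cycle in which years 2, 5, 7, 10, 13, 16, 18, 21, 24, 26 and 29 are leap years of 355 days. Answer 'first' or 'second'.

first

The two dates have Julian Day Numbers 2385986 and 2386552 respectively.
Since 2385986 < 2386552, the first date comes first.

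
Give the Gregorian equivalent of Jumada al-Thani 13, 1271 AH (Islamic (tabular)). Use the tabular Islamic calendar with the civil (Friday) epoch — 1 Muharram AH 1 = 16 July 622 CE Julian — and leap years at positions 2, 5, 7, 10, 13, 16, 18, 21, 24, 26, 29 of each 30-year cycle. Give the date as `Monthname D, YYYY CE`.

March 3, 1855 CE

Both dates share Julian Day Number 2398646; in the Gregorian calendar that is 3 March 1855 CE.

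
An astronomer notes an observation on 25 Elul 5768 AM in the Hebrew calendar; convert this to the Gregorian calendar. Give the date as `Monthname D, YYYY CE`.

September 25, 2008 CE

Julian Day Number of the source date = 2454735.
Converting JDN 2454735 to the Gregorian calendar gives 25 September 2008 CE.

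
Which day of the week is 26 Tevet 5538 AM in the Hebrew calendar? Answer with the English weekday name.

This is JDN 2370486 (25 January 1778 Gregorian).
Since JDN mod 7 = 6 (0 = Monday), the day is Sunday.

Sunday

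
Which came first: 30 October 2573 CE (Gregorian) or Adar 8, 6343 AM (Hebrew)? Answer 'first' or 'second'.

first

First date → JDN 2661132; second date → JDN 2664533.
JDN 2661132 < JDN 2664533, so the first date is earlier.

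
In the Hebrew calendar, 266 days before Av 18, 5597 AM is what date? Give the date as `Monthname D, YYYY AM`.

JDN of Av 18, 5597 AM = 2392241.
2392241 − 266 = 2391975.
JDN 2391975 in the Hebrew calendar is Kislev 17, 5597 AM.

Kislev 17, 5597 AM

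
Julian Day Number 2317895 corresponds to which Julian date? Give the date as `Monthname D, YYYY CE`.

The Gregorian equivalent of JDN 2317895 is 29 January 1634.
In the Julian calendar that day is January 19, 1634 CE.

January 19, 1634 CE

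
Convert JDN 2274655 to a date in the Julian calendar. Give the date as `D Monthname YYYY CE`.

1 September 1515 CE

The proleptic Gregorian equivalent of JDN 2274655 is 11 September 1515.
In the Julian calendar that day is 1 September 1515 CE.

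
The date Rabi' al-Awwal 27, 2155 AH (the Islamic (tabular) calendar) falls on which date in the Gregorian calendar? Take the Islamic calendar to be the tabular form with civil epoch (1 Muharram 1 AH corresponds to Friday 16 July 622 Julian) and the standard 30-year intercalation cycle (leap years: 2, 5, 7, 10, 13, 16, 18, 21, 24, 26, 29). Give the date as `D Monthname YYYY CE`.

Both dates share Julian Day Number 2711831; in the Gregorian calendar that is 22 August 2712 CE.

22 August 2712 CE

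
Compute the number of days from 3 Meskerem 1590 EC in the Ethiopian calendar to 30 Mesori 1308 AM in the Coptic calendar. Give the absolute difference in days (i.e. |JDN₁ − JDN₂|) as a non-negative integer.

1834

First date → JDN 2304605; second date → JDN 2302771.
The interval is |2304605 − 2302771| = 1834 days.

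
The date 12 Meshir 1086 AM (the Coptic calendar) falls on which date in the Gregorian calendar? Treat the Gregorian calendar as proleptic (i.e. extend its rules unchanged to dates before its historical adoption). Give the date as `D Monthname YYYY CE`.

14 February 1370 CE

Julian Day Number of the source date = 2221487.
Converting JDN 2221487 to the Gregorian calendar gives 14 February 1370 CE.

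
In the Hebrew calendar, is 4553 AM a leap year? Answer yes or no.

Hebrew year 4553 is year 12 of its 19-year Metonic cycle; leap years are at positions 3, 6, 8, 11, 14, 17, 19, so it is a common year (12 months).

no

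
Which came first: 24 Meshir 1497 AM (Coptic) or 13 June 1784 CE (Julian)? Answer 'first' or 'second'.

first

Converting both to JDN: 2371617 vs 2372828; the smaller is the first.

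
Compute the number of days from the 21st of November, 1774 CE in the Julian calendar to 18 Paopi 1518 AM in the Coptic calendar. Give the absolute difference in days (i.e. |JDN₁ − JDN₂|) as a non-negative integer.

9825

JDN of the first date = 2369336.
JDN of the second date = 2379161.
|2379161 − 2369336| = 9825.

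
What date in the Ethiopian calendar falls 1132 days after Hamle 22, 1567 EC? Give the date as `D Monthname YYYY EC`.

The starting date is JDN 2296523; 2296523 + 1132 = 2297655.
JDN 2297655 corresponds to 28 Nehase 1570 EC.

28 Nehase 1570 EC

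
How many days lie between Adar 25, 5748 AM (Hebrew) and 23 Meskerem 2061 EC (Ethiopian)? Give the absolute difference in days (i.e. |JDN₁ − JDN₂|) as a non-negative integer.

JDN of the first date = 2447235.
JDN of the second date = 2476658.
|2476658 − 2447235| = 29423.

29423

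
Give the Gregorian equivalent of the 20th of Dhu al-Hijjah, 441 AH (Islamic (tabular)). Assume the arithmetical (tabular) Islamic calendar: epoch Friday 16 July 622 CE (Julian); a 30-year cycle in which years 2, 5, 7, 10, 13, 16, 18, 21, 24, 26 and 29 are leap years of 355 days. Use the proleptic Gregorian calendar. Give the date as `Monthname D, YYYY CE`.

Julian Day Number of the source date = 2104705.
Converting JDN 2104705 to the Gregorian calendar gives 21 May 1050 CE.

May 21, 1050 CE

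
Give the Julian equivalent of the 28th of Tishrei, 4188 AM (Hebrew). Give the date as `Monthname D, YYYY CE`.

October 5, 427 CE

Both dates share Julian Day Number 1877297; in the Julian calendar that is 5 October 427 CE.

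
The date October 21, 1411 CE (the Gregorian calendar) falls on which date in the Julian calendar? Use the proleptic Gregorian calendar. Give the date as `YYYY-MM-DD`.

At this point the Julian calendar is 9 days behind the Gregorian.
21 October 1411 Gregorian − 9 days → 12 October 1411 Julian.

1411-10-12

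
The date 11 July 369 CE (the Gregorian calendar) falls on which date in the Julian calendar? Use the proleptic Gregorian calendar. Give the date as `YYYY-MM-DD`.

0369-07-10

For dates in this range the Gregorian date is 1 day ahead of the Julian.
11 July 369 Gregorian − 1 day → 10 July 369 Julian.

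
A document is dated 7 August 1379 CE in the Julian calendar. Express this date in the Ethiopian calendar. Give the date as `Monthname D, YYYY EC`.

Nehase 14, 1371 EC

Both dates share Julian Day Number 2224956; in the Ethiopian calendar that is 14 Nehase 1371 EC.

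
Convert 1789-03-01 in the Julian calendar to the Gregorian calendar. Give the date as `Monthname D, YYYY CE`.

At this point the Julian calendar is 11 days behind the Gregorian.
1 March 1789 Julian + 11 days → 12 March 1789 Gregorian.

March 12, 1789 CE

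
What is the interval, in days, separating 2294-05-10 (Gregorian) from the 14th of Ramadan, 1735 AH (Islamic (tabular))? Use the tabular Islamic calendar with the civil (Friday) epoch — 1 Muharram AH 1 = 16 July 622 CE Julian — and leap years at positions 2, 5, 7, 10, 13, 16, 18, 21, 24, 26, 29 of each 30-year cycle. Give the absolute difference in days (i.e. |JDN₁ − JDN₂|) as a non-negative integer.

4105

First date → JDN 2559056; second date → JDN 2563161.
The interval is |2559056 − 2563161| = 4105 days.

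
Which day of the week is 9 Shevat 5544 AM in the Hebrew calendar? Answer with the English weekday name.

This is JDN 2372684 (1 February 1784 Gregorian).
Since JDN mod 7 = 6 (0 = Monday), the day is Sunday.

Sunday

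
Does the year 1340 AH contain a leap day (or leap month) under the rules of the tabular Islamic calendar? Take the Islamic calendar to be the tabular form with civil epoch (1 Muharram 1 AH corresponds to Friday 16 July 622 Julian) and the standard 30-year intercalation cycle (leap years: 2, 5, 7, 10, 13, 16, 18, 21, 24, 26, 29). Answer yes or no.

Year 1340 AH is year 20 of its 30-year cycle; leap positions are 2, 5, 7, 10, 13, 16, 18, 21, 24, 26, 29, so it is a common year (354 days).

no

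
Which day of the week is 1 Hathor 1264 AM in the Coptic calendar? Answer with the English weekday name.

Saturday

Equivalently 8 November 1547 Gregorian, JDN 2286401.
2286401 ≡ 5 (mod 7); counting from Monday = 0 gives Saturday.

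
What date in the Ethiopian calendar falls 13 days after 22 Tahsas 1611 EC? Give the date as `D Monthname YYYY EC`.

5 Tir 1611 EC

Counting 13 days forward from JDN 2312384 reaches JDN 2312397, which is 5 Tir 1611 EC.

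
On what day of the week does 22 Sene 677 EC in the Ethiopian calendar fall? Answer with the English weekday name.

Friday

Equivalently 19 June 685 Gregorian, JDN 1971421.
1971421 ≡ 4 (mod 7); counting from Monday = 0 gives Friday.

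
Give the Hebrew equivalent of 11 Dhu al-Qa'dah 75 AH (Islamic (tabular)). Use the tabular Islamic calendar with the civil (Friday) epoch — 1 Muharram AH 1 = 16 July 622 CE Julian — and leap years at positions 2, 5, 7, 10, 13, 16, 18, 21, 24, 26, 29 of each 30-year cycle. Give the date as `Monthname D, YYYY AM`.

Julian Day Number of the source date = 1974968.
Converting JDN 1974968 to the Hebrew calendar gives 10 Adar 4455 AM.

Adar 10, 4455 AM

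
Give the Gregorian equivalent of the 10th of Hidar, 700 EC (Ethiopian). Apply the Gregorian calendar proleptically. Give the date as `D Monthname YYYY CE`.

Julian Day Number of the source date = 1979600.
Converting JDN 1979600 to the Gregorian calendar gives 11 November 707 CE.

11 November 707 CE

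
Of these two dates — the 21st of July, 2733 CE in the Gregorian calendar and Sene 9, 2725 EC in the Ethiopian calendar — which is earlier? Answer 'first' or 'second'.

second

Converting both to JDN: 2719469 vs 2719440; the smaller is the second.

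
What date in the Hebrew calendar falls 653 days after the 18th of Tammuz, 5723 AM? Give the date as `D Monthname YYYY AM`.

21 Nisan 5725 AM

The starting date is JDN 2438221; 2438221 + 653 = 2438874.
JDN 2438874 corresponds to 21 Nisan 5725 AM.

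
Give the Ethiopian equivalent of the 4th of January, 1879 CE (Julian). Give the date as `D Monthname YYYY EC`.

9 Tir 1871 EC

Both dates share Julian Day Number 2407366; in the Ethiopian calendar that is 9 Tir 1871 EC.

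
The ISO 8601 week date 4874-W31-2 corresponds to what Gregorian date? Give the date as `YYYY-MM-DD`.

ISO week 1 of 4874 is the week containing the first Thursday of 4874.
Week 31, day 2 (Tuesday) lands on 4874-07-31.

4874-07-31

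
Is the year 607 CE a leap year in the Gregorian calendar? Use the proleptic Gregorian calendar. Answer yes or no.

607 is not divisible by 4, so it is a common year.

no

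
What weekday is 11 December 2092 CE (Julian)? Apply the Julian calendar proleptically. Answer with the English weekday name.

Wednesday

In the Gregorian calendar this is 24 December 2092 (JDN 2485506).
JDN 2485506 mod 7 = 2, and JDN 0 was a Monday, so this is a Wednesday.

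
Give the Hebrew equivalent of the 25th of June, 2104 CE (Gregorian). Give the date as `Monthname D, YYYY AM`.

Both dates share Julian Day Number 2489706; in the Hebrew calendar that is 2 Tammuz 5864 AM.

Tammuz 2, 5864 AM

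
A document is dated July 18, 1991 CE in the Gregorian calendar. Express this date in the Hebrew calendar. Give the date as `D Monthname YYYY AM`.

7 Av 5751 AM

Both dates share Julian Day Number 2448456; in the Hebrew calendar that is 7 Av 5751 AM.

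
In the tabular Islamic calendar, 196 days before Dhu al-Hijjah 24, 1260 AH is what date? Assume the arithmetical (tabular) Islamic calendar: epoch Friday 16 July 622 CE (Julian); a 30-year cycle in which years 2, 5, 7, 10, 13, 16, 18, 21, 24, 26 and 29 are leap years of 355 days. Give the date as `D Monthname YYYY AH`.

5 Jumada al-Thani 1260 AH

JDN of Dhu al-Hijjah 24, 1260 AH = 2394936.
2394936 − 196 = 2394740.
JDN 2394740 in the tabular Islamic calendar is 5 Jumada al-Thani 1260 AH.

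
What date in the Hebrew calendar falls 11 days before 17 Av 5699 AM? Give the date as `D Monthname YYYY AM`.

Counting 11 days back from JDN 2429478 reaches JDN 2429467, which is 6 Av 5699 AM.

6 Av 5699 AM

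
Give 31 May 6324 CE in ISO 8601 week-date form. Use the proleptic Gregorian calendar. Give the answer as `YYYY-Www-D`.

The weekday is Saturday (ISO weekday 6).
That Saturday belongs to ISO week 22 of ISO year 6324.

6324-W22-6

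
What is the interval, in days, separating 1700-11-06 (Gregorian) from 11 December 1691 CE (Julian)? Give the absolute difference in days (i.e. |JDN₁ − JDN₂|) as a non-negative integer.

3242

First date → JDN 2342282; second date → JDN 2339040.
The interval is |2342282 − 2339040| = 3242 days.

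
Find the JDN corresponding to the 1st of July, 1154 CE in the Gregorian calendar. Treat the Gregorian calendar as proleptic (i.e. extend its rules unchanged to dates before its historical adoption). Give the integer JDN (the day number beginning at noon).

2142731

JDN 2299161 is 15 October 1582 CE (Gregorian); the target day is −156430 days from there, so JDN = 2142731.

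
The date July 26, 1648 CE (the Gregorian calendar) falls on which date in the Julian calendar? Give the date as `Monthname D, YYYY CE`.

July 16, 1648 CE

For dates in this range the Gregorian date is 10 days ahead of the Julian.
26 July 1648 Gregorian − 10 days → 16 July 1648 Julian.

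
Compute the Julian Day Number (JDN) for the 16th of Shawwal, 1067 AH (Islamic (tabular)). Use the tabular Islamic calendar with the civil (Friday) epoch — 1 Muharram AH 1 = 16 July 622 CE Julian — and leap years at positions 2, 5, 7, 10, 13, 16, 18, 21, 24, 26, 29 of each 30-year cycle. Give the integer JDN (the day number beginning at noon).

2326476

In the Gregorian calendar the same day is 28 July 1657.
JDN 2451545 is 1 January 2000 CE (Gregorian); the target day is −125069 days from there, so JDN = 2326476.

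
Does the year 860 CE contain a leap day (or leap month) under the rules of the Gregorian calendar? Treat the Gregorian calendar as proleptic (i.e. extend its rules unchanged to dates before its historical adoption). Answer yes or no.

yes

860 is divisible by 4 and not by 100, so it is a leap year.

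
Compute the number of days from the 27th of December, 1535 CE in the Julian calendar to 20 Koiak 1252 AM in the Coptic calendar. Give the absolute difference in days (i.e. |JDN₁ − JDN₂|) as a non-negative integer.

10

JDN of the first date = 2282077.
JDN of the second date = 2282067.
|2282067 − 2282077| = 10.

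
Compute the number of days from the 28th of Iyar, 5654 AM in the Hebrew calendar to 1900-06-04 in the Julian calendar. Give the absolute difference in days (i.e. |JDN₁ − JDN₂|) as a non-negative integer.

2205

First date → JDN 2412983; second date → JDN 2415188.
The interval is |2412983 − 2415188| = 2205 days.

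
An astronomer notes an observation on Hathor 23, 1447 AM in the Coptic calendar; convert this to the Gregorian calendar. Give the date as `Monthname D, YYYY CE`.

Julian Day Number of the source date = 2353263.
Converting JDN 2353263 to the Gregorian calendar gives 30 November 1730 CE.

November 30, 1730 CE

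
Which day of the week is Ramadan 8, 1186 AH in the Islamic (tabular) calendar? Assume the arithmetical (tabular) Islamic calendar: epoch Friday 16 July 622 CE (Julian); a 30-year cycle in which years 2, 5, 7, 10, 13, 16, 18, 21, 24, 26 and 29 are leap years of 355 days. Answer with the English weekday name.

Thursday

Equivalently 3 December 1772 Gregorian, JDN 2368607.
2368607 ≡ 3 (mod 7); counting from Monday = 0 gives Thursday.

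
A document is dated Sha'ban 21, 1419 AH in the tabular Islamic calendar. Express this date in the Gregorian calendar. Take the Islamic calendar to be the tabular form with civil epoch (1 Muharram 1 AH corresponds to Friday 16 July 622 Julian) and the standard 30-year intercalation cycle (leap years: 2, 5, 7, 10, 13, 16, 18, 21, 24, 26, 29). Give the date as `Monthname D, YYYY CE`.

December 11, 1998 CE

Julian Day Number of the source date = 2451159.
Converting JDN 2451159 to the Gregorian calendar gives 11 December 1998 CE.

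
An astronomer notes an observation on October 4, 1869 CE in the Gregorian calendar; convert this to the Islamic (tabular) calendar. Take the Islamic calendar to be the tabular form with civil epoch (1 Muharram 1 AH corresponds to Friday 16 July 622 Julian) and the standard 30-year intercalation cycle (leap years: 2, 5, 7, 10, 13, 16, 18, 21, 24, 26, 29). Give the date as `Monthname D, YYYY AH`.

Julian Day Number of the source date = 2403975.
Converting JDN 2403975 to the tabular Islamic calendar gives 27 Jumada al-Thani 1286 AH.

Jumada al-Thani 27, 1286 AH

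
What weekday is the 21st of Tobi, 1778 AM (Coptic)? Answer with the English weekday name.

Sunday

Equivalently 29 January 2062 Gregorian, JDN 2474219.
2474219 ≡ 6 (mod 7); counting from Monday = 0 gives Sunday.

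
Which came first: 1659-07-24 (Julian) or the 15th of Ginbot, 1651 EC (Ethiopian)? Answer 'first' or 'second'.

second

The two dates have Julian Day Numbers 2327212 and 2327137 respectively.
Since 2327137 < 2327212, the second date comes first.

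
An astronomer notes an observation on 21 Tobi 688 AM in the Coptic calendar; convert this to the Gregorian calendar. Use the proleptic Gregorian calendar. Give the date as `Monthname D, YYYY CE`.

January 22, 972 CE

Both dates share Julian Day Number 2076097; in the Gregorian calendar that is 22 January 972 CE.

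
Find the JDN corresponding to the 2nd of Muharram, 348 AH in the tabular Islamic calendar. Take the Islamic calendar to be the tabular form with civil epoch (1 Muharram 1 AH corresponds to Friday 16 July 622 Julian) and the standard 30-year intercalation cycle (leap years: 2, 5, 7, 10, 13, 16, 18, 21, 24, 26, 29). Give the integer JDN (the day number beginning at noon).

2071406

In the proleptic Gregorian calendar the same day is 20 March 959.
JDN 2451545 is 1 January 2000 CE (Gregorian); the target day is −380139 days from there, so JDN = 2071406.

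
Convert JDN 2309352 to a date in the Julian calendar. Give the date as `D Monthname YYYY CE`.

The Gregorian equivalent of JDN 2309352 is 9 September 1610.
In the Julian calendar that day is 30 August 1610 CE.

30 August 1610 CE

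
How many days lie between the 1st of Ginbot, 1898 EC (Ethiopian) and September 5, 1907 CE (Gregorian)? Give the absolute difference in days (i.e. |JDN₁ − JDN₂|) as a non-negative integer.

484

JDN of the first date = 2417340.
JDN of the second date = 2417824.
|2417824 − 2417340| = 484.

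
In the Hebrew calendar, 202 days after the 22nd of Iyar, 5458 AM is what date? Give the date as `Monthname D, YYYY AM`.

JDN of the 22nd of Iyar, 5458 AM = 2341365.
2341365 + 202 = 2341567.
JDN 2341567 in the Hebrew calendar is Kislev 18, 5459 AM.

Kislev 18, 5459 AM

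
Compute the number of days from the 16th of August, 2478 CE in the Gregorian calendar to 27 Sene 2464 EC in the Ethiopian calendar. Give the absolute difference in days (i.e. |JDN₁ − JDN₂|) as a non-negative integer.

First date → JDN 2626359; second date → JDN 2624128.
The interval is |2626359 − 2624128| = 2231 days.

2231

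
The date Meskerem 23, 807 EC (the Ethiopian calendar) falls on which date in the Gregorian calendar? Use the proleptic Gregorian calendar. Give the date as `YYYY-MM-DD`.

0814-09-24

Julian Day Number of the source date = 2018634.
Converting JDN 2018634 to the Gregorian calendar gives 24 September 814 CE.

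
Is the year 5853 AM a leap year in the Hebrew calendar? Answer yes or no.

no

Hebrew year 5853 is year 1 of its 19-year Metonic cycle; leap years are at positions 3, 6, 8, 11, 14, 17, 19, so it is a common year (12 months).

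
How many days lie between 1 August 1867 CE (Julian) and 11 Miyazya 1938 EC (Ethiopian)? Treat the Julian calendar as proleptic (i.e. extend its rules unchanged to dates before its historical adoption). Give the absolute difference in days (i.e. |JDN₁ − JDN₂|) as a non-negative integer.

JDN of the first date = 2403192.
JDN of the second date = 2431930.
|2431930 − 2403192| = 28738.

28738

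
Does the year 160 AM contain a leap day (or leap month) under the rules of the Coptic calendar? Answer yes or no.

160 mod 4 = 0; in the Coptic calendar a year is leap when year mod 4 = 3, so it is a common year.

no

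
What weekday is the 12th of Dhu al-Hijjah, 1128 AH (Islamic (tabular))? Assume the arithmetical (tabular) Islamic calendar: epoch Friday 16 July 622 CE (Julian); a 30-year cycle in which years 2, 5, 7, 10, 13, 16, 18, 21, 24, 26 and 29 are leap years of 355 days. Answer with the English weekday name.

This is JDN 2348147 (27 November 1716 Gregorian).
2348147 ≡ 4 (mod 7); counting from Monday = 0 gives Friday.

Friday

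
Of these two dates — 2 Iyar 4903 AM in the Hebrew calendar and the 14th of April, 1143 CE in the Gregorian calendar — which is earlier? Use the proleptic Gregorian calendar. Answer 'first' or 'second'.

second

Converting both to JDN: 2138646 vs 2138635; the smaller is the second.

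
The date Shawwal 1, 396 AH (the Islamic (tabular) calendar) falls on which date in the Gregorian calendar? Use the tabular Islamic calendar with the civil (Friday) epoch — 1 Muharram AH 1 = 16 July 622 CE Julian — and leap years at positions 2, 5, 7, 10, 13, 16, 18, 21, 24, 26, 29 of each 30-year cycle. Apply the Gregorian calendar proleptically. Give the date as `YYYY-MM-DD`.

Both dates share Julian Day Number 2088681; in the Gregorian calendar that is 7 July 1006 CE.

1006-07-07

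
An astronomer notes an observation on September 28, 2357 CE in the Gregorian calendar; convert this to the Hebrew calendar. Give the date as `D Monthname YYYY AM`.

13 Tishrei 6118 AM

Both dates share Julian Day Number 2582207; in the Hebrew calendar that is 13 Tishrei 6118 AM.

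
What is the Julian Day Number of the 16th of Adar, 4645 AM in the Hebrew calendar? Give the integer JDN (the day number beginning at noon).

Equivalently 10 March 885 (proleptic Gregorian).
JDN 2299161 is 15 October 1582 CE (Gregorian); the target day is −254792 days from there, so JDN = 2044369.

2044369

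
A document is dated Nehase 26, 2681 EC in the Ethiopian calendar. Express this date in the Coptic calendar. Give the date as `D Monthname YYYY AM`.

26 Mesori 2405 AM

The source date corresponds to 6 September 2689 in the Gregorian calendar (JDN 2703446).
That day falls on 26 Mesori 2405 AM in the Coptic calendar.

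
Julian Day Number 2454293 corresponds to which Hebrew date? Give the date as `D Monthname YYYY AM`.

The Gregorian equivalent of JDN 2454293 is 11 July 2007.
In the Hebrew calendar that day is 25 Tammuz 5767 AM.

25 Tammuz 5767 AM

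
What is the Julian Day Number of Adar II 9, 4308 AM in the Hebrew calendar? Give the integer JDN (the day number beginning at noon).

Equivalently 7 March 548 (proleptic Gregorian).
JDN 2451545 is 1 January 2000 CE (Gregorian); the target day is −530266 days from there, so JDN = 1921279.

1921279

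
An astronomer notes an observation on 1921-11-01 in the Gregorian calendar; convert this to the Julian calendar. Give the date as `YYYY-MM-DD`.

The Julian–Gregorian offset here is 13 days (Julian trailing).
1 November 1921 Gregorian − 13 days → 19 October 1921 Julian.

1921-10-19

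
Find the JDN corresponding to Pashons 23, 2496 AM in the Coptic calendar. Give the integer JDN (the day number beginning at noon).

2736591

Equivalently 6 June 2780 (Gregorian).
JDN 2299161 is 15 October 1582 CE (Gregorian); the target day is +437430 days from there, so JDN = 2736591.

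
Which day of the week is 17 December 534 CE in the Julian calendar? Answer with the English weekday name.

Sunday

In the proleptic Gregorian calendar this is 19 December 534 (JDN 1916452).
JDN 1916452 mod 7 = 6, and JDN 0 was a Monday, so this is a Sunday.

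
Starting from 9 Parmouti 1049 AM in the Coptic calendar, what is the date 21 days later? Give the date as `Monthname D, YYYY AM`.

Parmouti 30, 1049 AM

JDN of 9 Parmouti 1049 AM = 2208030.
2208030 + 21 = 2208051.
JDN 2208051 in the Coptic calendar is Parmouti 30, 1049 AM.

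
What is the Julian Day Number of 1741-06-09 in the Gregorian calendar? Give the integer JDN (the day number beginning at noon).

2357107

JDN 2400001 is 17 November 1858 CE (Gregorian), MJD 0; the target day is −42894 days from there, so JDN = 2357107.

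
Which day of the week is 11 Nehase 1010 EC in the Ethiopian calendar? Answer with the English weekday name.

Equivalently 10 August 1018 Gregorian, JDN 2093098.
JDN 2093098 mod 7 = 0, and JDN 0 was a Monday, so this is a Monday.

Monday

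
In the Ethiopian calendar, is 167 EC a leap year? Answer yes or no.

167 mod 4 = 3; in the Ethiopian calendar a year is leap when year mod 4 = 3, so it is a leap year.

yes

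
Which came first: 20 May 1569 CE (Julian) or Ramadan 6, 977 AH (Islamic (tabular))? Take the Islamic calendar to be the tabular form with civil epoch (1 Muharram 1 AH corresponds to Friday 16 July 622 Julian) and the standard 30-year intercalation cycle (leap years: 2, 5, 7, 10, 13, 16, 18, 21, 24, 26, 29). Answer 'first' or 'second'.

first

Converting both to JDN: 2294275 vs 2294543; the smaller is the first.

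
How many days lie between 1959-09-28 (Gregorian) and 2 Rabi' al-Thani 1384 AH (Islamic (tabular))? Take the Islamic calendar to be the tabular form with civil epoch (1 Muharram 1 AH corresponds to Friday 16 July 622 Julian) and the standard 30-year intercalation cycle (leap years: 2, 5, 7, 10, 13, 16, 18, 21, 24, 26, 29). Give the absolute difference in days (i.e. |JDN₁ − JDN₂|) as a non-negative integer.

JDN of the first date = 2436840.
JDN of the second date = 2438619.
|2438619 − 2436840| = 1779.

1779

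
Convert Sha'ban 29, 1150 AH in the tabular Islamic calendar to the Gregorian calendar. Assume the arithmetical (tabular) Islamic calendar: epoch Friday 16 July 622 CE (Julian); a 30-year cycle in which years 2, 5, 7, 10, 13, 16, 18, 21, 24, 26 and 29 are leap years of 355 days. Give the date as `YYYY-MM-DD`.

1737-12-22

Both dates share Julian Day Number 2355842; in the Gregorian calendar that is 22 December 1737 CE.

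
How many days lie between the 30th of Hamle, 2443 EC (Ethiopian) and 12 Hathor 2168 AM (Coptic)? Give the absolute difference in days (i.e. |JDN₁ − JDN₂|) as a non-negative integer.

108

JDN of the first date = 2616490.
JDN of the second date = 2616598.
|2616598 − 2616490| = 108.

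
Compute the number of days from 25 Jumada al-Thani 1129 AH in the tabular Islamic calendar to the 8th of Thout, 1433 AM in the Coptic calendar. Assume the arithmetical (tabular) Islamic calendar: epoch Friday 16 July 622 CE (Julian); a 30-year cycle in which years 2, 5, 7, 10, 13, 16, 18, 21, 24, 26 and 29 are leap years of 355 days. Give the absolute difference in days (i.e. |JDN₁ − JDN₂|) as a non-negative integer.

JDN of the first date = 2348338.
JDN of the second date = 2348075.
|2348075 − 2348338| = 263.

263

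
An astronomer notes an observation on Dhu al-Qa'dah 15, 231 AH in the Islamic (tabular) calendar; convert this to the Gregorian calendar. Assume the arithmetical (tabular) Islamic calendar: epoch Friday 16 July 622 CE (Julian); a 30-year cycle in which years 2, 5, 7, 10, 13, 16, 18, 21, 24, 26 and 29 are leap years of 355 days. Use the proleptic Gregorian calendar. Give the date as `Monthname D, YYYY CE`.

July 17, 846 CE

Both dates share Julian Day Number 2030253; in the Gregorian calendar that is 17 July 846 CE.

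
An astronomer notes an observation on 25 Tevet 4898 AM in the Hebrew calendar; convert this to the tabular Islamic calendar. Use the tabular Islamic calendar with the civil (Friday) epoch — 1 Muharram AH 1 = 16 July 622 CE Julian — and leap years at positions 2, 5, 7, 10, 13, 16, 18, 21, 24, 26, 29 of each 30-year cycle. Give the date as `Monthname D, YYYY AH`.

Julian Day Number of the source date = 2136722.
Converting JDN 2136722 to the tabular Islamic calendar gives 25 Rabi' al-Thani 532 AH.

Rabi' al-Thani 25, 532 AH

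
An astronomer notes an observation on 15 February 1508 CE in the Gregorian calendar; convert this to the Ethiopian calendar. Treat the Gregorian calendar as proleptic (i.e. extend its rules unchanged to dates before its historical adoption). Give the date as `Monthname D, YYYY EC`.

Yekatit 10, 1500 EC

Both dates share Julian Day Number 2271890; in the Ethiopian calendar that is 10 Yekatit 1500 EC.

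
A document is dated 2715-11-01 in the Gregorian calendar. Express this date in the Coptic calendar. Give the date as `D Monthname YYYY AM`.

Both dates share Julian Day Number 2712997; in the Coptic calendar that is 15 Paopi 2432 AM.

15 Paopi 2432 AM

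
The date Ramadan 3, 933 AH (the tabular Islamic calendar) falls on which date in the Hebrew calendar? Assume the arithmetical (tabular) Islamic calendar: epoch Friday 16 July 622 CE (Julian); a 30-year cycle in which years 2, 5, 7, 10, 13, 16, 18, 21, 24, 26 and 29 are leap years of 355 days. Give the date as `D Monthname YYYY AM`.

4 Tammuz 5287 AM

Julian Day Number of the source date = 2278948.
Converting JDN 2278948 to the Hebrew calendar gives 4 Tammuz 5287 AM.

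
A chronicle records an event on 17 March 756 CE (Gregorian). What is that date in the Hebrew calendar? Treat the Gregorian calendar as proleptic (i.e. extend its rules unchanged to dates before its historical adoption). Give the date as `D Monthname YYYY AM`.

8 Nisan 4516 AM

Both dates share Julian Day Number 1997259; in the Hebrew calendar that is 8 Nisan 4516 AM.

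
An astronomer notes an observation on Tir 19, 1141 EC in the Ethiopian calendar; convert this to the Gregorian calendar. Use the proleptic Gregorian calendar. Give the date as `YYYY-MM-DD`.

Both dates share Julian Day Number 2140744; in the Gregorian calendar that is 21 January 1149 CE.

1149-01-21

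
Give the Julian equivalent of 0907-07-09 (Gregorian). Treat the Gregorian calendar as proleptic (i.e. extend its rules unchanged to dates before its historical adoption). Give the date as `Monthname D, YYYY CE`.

July 4, 907 CE

For dates in this range the Gregorian date is 5 days ahead of the Julian.
9 July 907 Gregorian − 5 days → 4 July 907 Julian.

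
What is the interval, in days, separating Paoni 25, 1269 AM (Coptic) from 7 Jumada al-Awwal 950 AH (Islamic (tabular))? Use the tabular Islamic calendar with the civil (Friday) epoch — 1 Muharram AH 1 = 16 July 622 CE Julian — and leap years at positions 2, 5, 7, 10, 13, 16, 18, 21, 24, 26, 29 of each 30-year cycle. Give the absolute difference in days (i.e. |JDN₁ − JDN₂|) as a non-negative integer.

JDN of the first date = 2288461.
JDN of the second date = 2284858.
|2284858 − 2288461| = 3603.

3603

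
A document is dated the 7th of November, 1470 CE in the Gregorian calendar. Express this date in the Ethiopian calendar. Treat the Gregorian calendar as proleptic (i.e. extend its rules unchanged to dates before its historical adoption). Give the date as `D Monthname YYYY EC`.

2 Hidar 1463 EC

Julian Day Number of the source date = 2258277.
Converting JDN 2258277 to the Ethiopian calendar gives 2 Hidar 1463 EC.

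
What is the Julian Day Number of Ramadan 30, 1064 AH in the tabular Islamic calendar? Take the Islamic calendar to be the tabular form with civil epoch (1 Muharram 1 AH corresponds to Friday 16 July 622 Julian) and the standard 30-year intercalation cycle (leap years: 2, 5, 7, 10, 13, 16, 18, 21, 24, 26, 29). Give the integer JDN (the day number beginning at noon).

2325397

Equivalently 14 August 1654 (Gregorian).
JDN 2400001 is 17 November 1858 CE (Gregorian), MJD 0; the target day is −74604 days from there, so JDN = 2325397.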